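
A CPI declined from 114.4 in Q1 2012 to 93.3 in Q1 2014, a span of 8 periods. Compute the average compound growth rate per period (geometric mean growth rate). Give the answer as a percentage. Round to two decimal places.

Growth factor = (93.3/114.4)^(1/8) = (0.815559)^(1/8) = 0.974837
Growth rate = 0.974837 − 1 = -0.025163 = -2.5163%

-2.52%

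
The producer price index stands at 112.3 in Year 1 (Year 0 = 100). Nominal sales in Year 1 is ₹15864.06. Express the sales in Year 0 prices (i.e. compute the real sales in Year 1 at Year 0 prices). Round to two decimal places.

Real = Nominal ÷ (Index/100) = 15864.06 ÷ (112.3/100)
     = 15864.06 ÷ 1.123 = 14126.5004

14126.50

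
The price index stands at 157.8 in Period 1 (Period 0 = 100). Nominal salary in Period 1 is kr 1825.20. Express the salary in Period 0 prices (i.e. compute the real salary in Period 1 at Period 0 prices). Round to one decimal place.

Real = Nominal ÷ (Index/100) = 1825.20 ÷ (157.8/100)
     = 1825.20 ÷ 1.578 = 1156.6540

1156.7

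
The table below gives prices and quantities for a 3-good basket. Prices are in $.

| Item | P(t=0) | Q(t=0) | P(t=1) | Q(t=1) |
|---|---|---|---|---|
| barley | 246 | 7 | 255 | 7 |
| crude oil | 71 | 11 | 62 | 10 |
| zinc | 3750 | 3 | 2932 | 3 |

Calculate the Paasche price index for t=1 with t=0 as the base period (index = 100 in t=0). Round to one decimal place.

Paasche price index uses current-period quantities as weights.
ΣP(t=1)·Q(t=1) = 255×7 + 62×10 + 2932×3 = 1785 + 620 + 8796 = 11201
ΣP(t=0)·Q(t=1) = 246×7 + 71×10 + 3750×3 = 1722 + 710 + 11250 = 13682
Index = 11201 / 13682 × 100 = 81.8667

81.9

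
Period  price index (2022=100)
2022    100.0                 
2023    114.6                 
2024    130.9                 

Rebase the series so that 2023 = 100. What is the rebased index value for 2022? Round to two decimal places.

87.26

Rebased(2022) = 100.0 / 114.6 × 100 = 87.2600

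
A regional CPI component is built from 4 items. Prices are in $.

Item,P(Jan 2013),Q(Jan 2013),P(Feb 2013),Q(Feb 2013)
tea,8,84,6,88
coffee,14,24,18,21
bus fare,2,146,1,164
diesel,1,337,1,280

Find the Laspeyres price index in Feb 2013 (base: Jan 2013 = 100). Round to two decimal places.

Laspeyres price index uses base-period quantities as weights.
ΣP(Feb 2013)·Q(Jan 2013) = 6×84 + 18×24 + 1×146 + 1×337 = 504 + 432 + 146 + 337 = 1419
ΣP(Jan 2013)·Q(Jan 2013) = 8×84 + 14×24 + 2×146 + 1×337 = 672 + 336 + 292 + 337 = 1637
Index = 1419 / 1637 × 100 = 86.6830

86.68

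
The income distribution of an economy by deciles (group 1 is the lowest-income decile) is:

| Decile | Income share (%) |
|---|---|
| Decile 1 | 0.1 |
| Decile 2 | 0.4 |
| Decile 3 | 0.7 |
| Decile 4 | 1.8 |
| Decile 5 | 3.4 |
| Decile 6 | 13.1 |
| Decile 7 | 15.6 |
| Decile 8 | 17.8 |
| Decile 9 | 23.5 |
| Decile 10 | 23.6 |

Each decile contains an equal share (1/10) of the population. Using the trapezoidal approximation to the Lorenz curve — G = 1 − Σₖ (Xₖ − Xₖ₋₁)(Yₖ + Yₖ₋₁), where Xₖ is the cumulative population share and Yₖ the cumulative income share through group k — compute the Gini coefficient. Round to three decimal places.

0.510

Cumulative income shares Yₖ: 0.0010, 0.0050, 0.0120, 0.0300, 0.0640, 0.1950, 0.3510, 0.5290, 0.7640, 1.0000
Σ (Xₖ−Xₖ₋₁)(Yₖ+Yₖ₋₁) = (1/10)(0.0010+0.0000) + (1/10)(0.0050+0.0010) + (1/10)(0.0120+0.0050) + (1/10)(0.0300+0.0120) + (1/10)(0.0640+0.0300) + (1/10)(0.1950+0.0640) + (1/10)(0.3510+0.1950) + (1/10)(0.5290+0.3510) + (1/10)(0.7640+0.5290) + (1/10)(1.0000+0.7640)
  = 0.0001 + 0.0006 + 0.0017 + 0.0042 + 0.0094 + 0.0259 + 0.0546 + 0.0880 + 0.1293 + 0.1764 = 0.4902
G = 1 − 0.4902 = 0.5098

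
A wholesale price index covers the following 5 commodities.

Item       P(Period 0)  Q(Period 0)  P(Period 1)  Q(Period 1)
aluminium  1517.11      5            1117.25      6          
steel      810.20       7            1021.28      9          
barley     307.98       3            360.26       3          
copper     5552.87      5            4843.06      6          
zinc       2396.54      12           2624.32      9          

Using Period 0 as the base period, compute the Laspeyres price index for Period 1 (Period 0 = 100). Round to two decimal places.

98.33

Laspeyres price index uses base-period quantities as weights.
ΣP(Period 1)·Q(Period 0) = 1117.25×5 + 1021.28×7 + 360.26×3 + 4843.06×5 + 2624.32×12 = 5586.25 + 7148.96 + 1080.78 + 24215.3 + 31491.84 = 69523.13
ΣP(Period 0)·Q(Period 0) = 1517.11×5 + 810.20×7 + 307.98×3 + 5552.87×5 + 2396.54×12 = 7585.55 + 5671.4 + 923.94 + 27764.35 + 28758.48 = 70703.72
Index = 69523.13 / 70703.72 × 100 = 98.3302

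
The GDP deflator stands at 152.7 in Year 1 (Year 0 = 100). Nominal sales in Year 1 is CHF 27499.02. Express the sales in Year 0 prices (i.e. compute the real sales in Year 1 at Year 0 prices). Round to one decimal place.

Real = Nominal ÷ (Index/100) = 27499.02 ÷ (152.7/100)
     = 27499.02 ÷ 1.527 = 18008.5265

18008.5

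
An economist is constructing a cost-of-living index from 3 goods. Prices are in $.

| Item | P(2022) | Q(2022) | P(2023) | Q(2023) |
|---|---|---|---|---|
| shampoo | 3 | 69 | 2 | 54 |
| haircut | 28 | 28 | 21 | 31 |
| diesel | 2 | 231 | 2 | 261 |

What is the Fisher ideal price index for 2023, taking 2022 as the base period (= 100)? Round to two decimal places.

Laspeyres component (base-period weights):
ΣP(2023)Q(2022) = 2×69 + 21×28 + 2×231 = 138 + 588 + 462 = 1188
ΣP(2022)Q(2022) = 3×69 + 28×28 + 2×231 = 207 + 784 + 462 = 1453
L = 1188 / 1453 × 100 = 81.7619
Paasche component (current-period weights):
ΣP(2023)Q(2023) = 2×54 + 21×31 + 2×261 = 108 + 651 + 522 = 1281
ΣP(2022)Q(2023) = 3×54 + 28×31 + 2×261 = 162 + 868 + 522 = 1552
P = 1281 / 1552 × 100 = 82.5387
Fisher = √(L × P) = √(81.7619 × 82.5387) = 82.1493

82.15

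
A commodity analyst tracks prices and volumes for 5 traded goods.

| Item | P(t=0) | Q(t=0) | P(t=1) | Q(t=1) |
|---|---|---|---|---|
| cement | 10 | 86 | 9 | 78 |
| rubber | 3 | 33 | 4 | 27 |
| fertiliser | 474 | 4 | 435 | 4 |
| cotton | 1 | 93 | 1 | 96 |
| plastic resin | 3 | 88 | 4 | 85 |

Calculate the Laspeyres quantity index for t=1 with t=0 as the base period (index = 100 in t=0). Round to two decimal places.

Laspeyres quantity index uses base-period prices as weights.
ΣP(t=0)·Q(t=1) = 10×78 + 3×27 + 474×4 + 1×96 + 3×85 = 780 + 81 + 1896 + 96 + 255 = 3108
ΣP(t=0)·Q(t=0) = 10×86 + 3×33 + 474×4 + 1×93 + 3×88 = 860 + 99 + 1896 + 93 + 264 = 3212
Index = 3108 / 3212 × 100 = 96.7621

96.76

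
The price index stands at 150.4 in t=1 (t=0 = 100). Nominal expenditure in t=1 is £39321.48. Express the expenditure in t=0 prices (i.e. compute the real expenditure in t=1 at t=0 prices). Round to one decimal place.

26144.6

Real = Nominal ÷ (Index/100) = 39321.48 ÷ (150.4/100)
     = 39321.48 ÷ 1.504 = 26144.6011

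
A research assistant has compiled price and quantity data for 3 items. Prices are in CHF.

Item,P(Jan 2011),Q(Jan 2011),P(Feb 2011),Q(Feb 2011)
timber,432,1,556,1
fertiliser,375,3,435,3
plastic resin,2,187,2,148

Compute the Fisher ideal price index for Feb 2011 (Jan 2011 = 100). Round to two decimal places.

Laspeyres component (base-period weights):
ΣP(Feb 2011)Q(Jan 2011) = 556×1 + 435×3 + 2×187 = 556 + 1305 + 374 = 2235
ΣP(Jan 2011)Q(Jan 2011) = 432×1 + 375×3 + 2×187 = 432 + 1125 + 374 = 1931
L = 2235 / 1931 × 100 = 115.7431
Paasche component (current-period weights):
ΣP(Feb 2011)Q(Feb 2011) = 556×1 + 435×3 + 2×148 = 556 + 1305 + 296 = 2157
ΣP(Jan 2011)Q(Feb 2011) = 432×1 + 375×3 + 2×148 = 432 + 1125 + 296 = 1853
P = 2157 / 1853 × 100 = 116.4058
Fisher = √(L × P) = √(115.7431 × 116.4058) = 116.0740

116.07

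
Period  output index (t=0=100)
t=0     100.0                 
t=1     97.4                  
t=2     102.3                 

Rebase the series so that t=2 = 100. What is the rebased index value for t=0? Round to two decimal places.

97.75

Rebased(t=0) = 100.0 / 102.3 × 100 = 97.7517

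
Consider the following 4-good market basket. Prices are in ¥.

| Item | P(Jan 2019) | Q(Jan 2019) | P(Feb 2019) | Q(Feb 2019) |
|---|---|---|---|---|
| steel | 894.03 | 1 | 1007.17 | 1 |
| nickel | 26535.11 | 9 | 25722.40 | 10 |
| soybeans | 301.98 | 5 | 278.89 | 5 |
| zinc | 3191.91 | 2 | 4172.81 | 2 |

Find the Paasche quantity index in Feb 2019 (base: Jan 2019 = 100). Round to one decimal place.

Paasche quantity index uses current-period prices as weights.
ΣP(Feb 2019)·Q(Feb 2019) = 1007.17×1 + 25722.40×10 + 278.89×5 + 4172.81×2 = 1007.17 + 257224 + 1394.45 + 8345.62 = 267971.24
ΣP(Feb 2019)·Q(Jan 2019) = 1007.17×1 + 25722.40×9 + 278.89×5 + 4172.81×2 = 1007.17 + 231501.6 + 1394.45 + 8345.62 = 242248.84
Index = 267971.24 / 242248.84 × 100 = 110.6182

110.6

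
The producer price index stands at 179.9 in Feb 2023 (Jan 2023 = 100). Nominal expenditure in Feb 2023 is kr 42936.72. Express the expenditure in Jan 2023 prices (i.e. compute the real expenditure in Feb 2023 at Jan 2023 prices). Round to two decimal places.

Real = Nominal ÷ (Index/100) = 42936.72 ÷ (179.9/100)
     = 42936.72 ÷ 1.799 = 23866.9928

23866.99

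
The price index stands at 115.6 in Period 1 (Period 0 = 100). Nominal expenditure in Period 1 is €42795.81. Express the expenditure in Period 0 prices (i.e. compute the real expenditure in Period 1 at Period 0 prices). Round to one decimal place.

37020.6

Real = Nominal ÷ (Index/100) = 42795.81 ÷ (115.6/100)
     = 42795.81 ÷ 1.156 = 37020.5969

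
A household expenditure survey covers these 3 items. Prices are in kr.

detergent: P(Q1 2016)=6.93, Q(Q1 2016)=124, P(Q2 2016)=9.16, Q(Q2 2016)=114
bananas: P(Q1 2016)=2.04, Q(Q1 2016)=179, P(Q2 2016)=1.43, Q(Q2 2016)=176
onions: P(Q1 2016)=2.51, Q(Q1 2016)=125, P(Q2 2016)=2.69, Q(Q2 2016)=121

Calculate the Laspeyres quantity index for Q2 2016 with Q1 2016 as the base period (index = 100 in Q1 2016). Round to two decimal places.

94.44

Laspeyres quantity index uses base-period prices as weights.
ΣP(Q1 2016)·Q(Q2 2016) = 6.93×114 + 2.04×176 + 2.51×121 = 790.02 + 359.04 + 303.71 = 1452.77
ΣP(Q1 2016)·Q(Q1 2016) = 6.93×124 + 2.04×179 + 2.51×125 = 859.32 + 365.16 + 313.75 = 1538.23
Index = 1452.77 / 1538.23 × 100 = 94.4443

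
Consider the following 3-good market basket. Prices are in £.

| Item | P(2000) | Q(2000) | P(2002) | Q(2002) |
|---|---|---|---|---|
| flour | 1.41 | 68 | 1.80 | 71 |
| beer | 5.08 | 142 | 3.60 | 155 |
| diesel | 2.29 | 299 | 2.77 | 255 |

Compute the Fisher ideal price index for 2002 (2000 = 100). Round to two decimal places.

95.96

Laspeyres component (base-period weights):
ΣP(2002)Q(2000) = 1.80×68 + 3.60×142 + 2.77×299 = 122.4 + 511.2 + 828.23 = 1461.83
ΣP(2000)Q(2000) = 1.41×68 + 5.08×142 + 2.29×299 = 95.88 + 721.36 + 684.71 = 1501.95
L = 1461.83 / 1501.95 × 100 = 97.3288
Paasche component (current-period weights):
ΣP(2002)Q(2002) = 1.80×71 + 3.60×155 + 2.77×255 = 127.8 + 558 + 706.35 = 1392.15
ΣP(2000)Q(2002) = 1.41×71 + 5.08×155 + 2.29×255 = 100.11 + 787.4 + 583.95 = 1471.46
P = 1392.15 / 1471.46 × 100 = 94.6101
Fisher = √(L × P) = √(97.3288 × 94.6101) = 95.9598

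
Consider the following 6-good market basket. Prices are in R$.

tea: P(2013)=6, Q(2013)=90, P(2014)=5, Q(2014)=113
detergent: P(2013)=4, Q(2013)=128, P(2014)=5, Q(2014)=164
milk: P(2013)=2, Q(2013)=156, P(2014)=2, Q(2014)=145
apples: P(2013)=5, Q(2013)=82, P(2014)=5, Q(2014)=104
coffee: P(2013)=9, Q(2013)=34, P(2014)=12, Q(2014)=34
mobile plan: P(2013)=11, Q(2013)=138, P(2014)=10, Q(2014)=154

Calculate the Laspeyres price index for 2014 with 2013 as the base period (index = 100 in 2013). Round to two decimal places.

100.06

Laspeyres price index uses base-period quantities as weights.
ΣP(2014)·Q(2013) = 5×90 + 5×128 + 2×156 + 5×82 + 12×34 + 10×138 = 450 + 640 + 312 + 410 + 408 + 1380 = 3600
ΣP(2013)·Q(2013) = 6×90 + 4×128 + 2×156 + 5×82 + 9×34 + 11×138 = 540 + 512 + 312 + 410 + 306 + 1518 = 3598
Index = 3600 / 3598 × 100 = 100.0556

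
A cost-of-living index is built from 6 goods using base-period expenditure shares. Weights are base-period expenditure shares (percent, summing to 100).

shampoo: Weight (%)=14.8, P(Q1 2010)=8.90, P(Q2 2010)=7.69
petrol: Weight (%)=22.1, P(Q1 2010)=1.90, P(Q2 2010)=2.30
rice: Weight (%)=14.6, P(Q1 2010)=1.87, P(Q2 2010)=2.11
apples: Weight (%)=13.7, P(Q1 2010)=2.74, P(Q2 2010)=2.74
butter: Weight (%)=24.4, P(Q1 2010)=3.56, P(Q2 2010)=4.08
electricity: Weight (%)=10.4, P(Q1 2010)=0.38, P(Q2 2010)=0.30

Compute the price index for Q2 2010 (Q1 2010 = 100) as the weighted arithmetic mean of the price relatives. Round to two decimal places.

105.89

shampoo: 14.8 × (7.69/8.90) = 14.8 × 0.864045 = 12.7879
petrol: 22.1 × (2.30/1.90) = 22.1 × 1.210526 = 26.7526
rice: 14.6 × (2.11/1.87) = 14.6 × 1.128342 = 16.4738
apples: 13.7 × (2.74/2.74) = 13.7 × 1.000000 = 13.7000
butter: 24.4 × (4.08/3.56) = 24.4 × 1.146067 = 27.9640
electricity: 10.4 × (0.30/0.38) = 10.4 × 0.789474 = 8.2105
Index = Σ wᵢ·(p₁ᵢ/p₀ᵢ) = 12.7879 + 26.7526 + 16.4738 + 13.7000 + 27.9640 + 8.2105 = 105.8889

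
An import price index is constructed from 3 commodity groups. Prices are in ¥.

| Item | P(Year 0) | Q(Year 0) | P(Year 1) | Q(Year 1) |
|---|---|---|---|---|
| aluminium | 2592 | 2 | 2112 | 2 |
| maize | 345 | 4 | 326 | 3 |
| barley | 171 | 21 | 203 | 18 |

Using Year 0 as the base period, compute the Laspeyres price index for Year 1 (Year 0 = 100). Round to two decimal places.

96.42

Laspeyres price index uses base-period quantities as weights.
ΣP(Year 1)·Q(Year 0) = 2112×2 + 326×4 + 203×21 = 4224 + 1304 + 4263 = 9791
ΣP(Year 0)·Q(Year 0) = 2592×2 + 345×4 + 171×21 = 5184 + 1380 + 3591 = 10155
Index = 9791 / 10155 × 100 = 96.4156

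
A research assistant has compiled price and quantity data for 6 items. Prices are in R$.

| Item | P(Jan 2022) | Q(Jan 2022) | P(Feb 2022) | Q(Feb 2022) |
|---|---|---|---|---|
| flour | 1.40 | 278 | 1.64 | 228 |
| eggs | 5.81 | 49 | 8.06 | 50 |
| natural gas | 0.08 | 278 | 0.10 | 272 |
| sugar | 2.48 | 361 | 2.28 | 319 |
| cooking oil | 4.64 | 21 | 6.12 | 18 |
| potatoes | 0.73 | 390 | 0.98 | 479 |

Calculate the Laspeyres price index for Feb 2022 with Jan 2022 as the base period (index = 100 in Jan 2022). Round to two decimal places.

Laspeyres price index uses base-period quantities as weights.
ΣP(Feb 2022)·Q(Jan 2022) = 1.64×278 + 8.06×49 + 0.10×278 + 2.28×361 + 6.12×21 + 0.98×390 = 455.92 + 394.94 + 27.8 + 823.08 + 128.52 + 382.2 = 2212.46
ΣP(Jan 2022)·Q(Jan 2022) = 1.40×278 + 5.81×49 + 0.08×278 + 2.48×361 + 4.64×21 + 0.73×390 = 389.2 + 284.69 + 22.24 + 895.28 + 97.44 + 284.7 = 1973.55
Index = 2212.46 / 1973.55 × 100 = 112.1056

112.11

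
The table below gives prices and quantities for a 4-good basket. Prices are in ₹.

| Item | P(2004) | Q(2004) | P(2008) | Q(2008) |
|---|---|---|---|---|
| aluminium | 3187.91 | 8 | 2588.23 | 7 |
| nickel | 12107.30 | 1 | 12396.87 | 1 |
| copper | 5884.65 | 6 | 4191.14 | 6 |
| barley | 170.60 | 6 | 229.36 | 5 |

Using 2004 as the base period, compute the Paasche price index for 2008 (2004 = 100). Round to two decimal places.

Paasche price index uses current-period quantities as weights.
ΣP(2008)·Q(2008) = 2588.23×7 + 12396.87×1 + 4191.14×6 + 229.36×5 = 18117.61 + 12396.87 + 25146.84 + 1146.8 = 56808.12
ΣP(2004)·Q(2008) = 3187.91×7 + 12107.30×1 + 5884.65×6 + 170.60×5 = 22315.37 + 12107.3 + 35307.9 + 853 = 70583.57
Index = 56808.12 / 70583.57 × 100 = 80.4835

80.48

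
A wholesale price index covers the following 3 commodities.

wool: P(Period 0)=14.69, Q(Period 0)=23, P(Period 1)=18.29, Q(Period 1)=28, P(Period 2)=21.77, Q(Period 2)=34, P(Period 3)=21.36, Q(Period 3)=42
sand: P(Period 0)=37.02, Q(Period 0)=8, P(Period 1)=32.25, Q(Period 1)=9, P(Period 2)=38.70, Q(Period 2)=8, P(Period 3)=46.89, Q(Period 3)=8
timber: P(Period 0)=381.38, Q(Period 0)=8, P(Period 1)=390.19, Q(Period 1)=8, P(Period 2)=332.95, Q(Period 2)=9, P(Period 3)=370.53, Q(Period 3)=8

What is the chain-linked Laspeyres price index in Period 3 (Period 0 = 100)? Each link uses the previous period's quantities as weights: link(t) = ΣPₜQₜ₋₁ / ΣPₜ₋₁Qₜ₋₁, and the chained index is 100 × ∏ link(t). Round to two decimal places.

104.34

Link Period 0→Period 1:
ΣP(Period 1)Q(Period 0) = 18.29×23 + 32.25×8 + 390.19×8 = 420.67 + 258 + 3121.52 = 3800.19
ΣP(Period 0)Q(Period 0) = 14.69×23 + 37.02×8 + 381.38×8 = 337.87 + 296.16 + 3051.04 = 3685.07
link = 3800.19/3685.07 = 1.031240
Link Period 1→Period 2:
ΣP(Period 2)Q(Period 1) = 21.77×28 + 38.70×9 + 332.95×8 = 609.56 + 348.3 + 2663.6 = 3621.46
ΣP(Period 1)Q(Period 1) = 18.29×28 + 32.25×9 + 390.19×8 = 512.12 + 290.25 + 3121.52 = 3923.89
link = 3621.46/3923.89 = 0.922926
Link Period 2→Period 3:
ΣP(Period 3)Q(Period 2) = 21.36×34 + 46.89×8 + 370.53×9 = 726.24 + 375.12 + 3334.77 = 4436.13
ΣP(Period 2)Q(Period 2) = 21.77×34 + 38.70×8 + 332.95×9 = 740.18 + 309.6 + 2996.55 = 4046.33
link = 4436.13/4046.33 = 1.096334
Chained index = 100 × 1.031240 × 0.922926 × 1.096334 = 104.3445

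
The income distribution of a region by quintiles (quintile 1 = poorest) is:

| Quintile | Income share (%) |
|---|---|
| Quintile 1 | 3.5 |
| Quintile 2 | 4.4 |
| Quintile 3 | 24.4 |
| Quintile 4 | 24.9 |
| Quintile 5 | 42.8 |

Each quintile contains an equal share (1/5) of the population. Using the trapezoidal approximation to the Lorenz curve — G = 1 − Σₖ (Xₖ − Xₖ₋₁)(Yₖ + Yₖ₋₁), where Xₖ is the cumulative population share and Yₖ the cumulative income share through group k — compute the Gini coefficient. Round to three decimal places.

0.396

Cumulative income shares Yₖ: 0.0350, 0.0790, 0.3230, 0.5720, 1.0000
Σ (Xₖ−Xₖ₋₁)(Yₖ+Yₖ₋₁) = (1/5)(0.0350+0.0000) + (1/5)(0.0790+0.0350) + (1/5)(0.3230+0.0790) + (1/5)(0.5720+0.3230) + (1/5)(1.0000+0.5720)
  = 0.0070 + 0.0228 + 0.0804 + 0.1790 + 0.3144 = 0.6036
G = 1 − 0.6036 = 0.3964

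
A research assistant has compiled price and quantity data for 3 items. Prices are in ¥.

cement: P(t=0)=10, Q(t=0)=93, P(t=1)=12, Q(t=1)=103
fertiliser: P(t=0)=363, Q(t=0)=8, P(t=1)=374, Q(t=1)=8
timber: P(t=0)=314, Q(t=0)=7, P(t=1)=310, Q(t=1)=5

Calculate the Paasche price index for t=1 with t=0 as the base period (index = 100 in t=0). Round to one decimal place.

Paasche price index uses current-period quantities as weights.
ΣP(t=1)·Q(t=1) = 12×103 + 374×8 + 310×5 = 1236 + 2992 + 1550 = 5778
ΣP(t=0)·Q(t=1) = 10×103 + 363×8 + 314×5 = 1030 + 2904 + 1570 = 5504
Index = 5778 / 5504 × 100 = 104.9782

105.0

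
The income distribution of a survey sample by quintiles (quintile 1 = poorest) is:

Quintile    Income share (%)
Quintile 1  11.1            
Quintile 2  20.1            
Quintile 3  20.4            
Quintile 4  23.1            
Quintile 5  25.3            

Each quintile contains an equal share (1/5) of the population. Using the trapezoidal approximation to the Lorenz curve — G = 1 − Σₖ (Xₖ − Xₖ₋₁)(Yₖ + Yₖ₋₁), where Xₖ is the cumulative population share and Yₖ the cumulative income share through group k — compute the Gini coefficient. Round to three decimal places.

Cumulative income shares Yₖ: 0.1110, 0.3120, 0.5160, 0.7470, 1.0000
Σ (Xₖ−Xₖ₋₁)(Yₖ+Yₖ₋₁) = (1/5)(0.1110+0.0000) + (1/5)(0.3120+0.1110) + (1/5)(0.5160+0.3120) + (1/5)(0.7470+0.5160) + (1/5)(1.0000+0.7470)
  = 0.0222 + 0.0846 + 0.1656 + 0.2526 + 0.3494 = 0.8744
G = 1 − 0.8744 = 0.1256

0.126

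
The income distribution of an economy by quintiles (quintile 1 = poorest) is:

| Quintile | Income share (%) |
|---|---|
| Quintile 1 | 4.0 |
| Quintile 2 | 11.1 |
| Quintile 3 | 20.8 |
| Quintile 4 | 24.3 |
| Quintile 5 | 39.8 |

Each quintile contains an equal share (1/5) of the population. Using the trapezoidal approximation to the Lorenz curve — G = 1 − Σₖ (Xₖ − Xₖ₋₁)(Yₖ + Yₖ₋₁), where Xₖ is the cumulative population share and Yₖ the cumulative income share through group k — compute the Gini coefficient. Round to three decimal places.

Cumulative income shares Yₖ: 0.0400, 0.1510, 0.3590, 0.6020, 1.0000
Σ (Xₖ−Xₖ₋₁)(Yₖ+Yₖ₋₁) = (1/5)(0.0400+0.0000) + (1/5)(0.1510+0.0400) + (1/5)(0.3590+0.1510) + (1/5)(0.6020+0.3590) + (1/5)(1.0000+0.6020)
  = 0.0080 + 0.0382 + 0.1020 + 0.1922 + 0.3204 = 0.6608
G = 1 − 0.6608 = 0.3392

0.339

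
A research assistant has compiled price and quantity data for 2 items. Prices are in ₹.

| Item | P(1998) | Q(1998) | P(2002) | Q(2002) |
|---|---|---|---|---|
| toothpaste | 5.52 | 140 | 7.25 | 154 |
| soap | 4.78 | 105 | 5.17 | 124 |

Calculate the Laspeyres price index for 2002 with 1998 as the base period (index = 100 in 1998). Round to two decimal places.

122.21

Laspeyres price index uses base-period quantities as weights.
ΣP(2002)·Q(1998) = 7.25×140 + 5.17×105 = 1015 + 542.85 = 1557.85
ΣP(1998)·Q(1998) = 5.52×140 + 4.78×105 = 772.8 + 501.9 = 1274.7
Index = 1557.85 / 1274.7 × 100 = 122.2131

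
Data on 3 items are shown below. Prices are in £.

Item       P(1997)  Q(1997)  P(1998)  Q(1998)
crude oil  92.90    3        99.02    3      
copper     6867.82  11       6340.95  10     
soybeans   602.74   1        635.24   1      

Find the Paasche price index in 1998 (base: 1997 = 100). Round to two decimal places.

Paasche price index uses current-period quantities as weights.
ΣP(1998)·Q(1998) = 99.02×3 + 6340.95×10 + 635.24×1 = 297.06 + 63409.5 + 635.24 = 64341.8
ΣP(1997)·Q(1998) = 92.90×3 + 6867.82×10 + 602.74×1 = 278.7 + 68678.2 + 602.74 = 69559.64
Index = 64341.8 / 69559.64 × 100 = 92.4988

92.50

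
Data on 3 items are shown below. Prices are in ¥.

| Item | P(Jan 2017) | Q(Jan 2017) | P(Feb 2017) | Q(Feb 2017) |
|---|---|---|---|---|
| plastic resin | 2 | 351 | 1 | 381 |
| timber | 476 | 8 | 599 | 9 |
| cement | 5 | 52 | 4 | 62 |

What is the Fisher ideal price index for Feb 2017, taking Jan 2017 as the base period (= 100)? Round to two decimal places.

Laspeyres component (base-period weights):
ΣP(Feb 2017)Q(Jan 2017) = 1×351 + 599×8 + 4×52 = 351 + 4792 + 208 = 5351
ΣP(Jan 2017)Q(Jan 2017) = 2×351 + 476×8 + 5×52 = 702 + 3808 + 260 = 4770
L = 5351 / 4770 × 100 = 112.1803
Paasche component (current-period weights):
ΣP(Feb 2017)Q(Feb 2017) = 1×381 + 599×9 + 4×62 = 381 + 5391 + 248 = 6020
ΣP(Jan 2017)Q(Feb 2017) = 2×381 + 476×9 + 5×62 = 762 + 4284 + 310 = 5356
P = 6020 / 5356 × 100 = 112.3973
Fisher = √(L × P) = √(112.1803 × 112.3973) = 112.2888

112.29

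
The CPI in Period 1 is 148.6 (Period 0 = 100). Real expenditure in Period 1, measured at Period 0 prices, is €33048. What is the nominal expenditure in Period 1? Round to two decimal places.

Nominal = Real × (Index/100) = 33048 × (148.6/100)
        = 33048 × 1.486 = 49109.3280

49109.33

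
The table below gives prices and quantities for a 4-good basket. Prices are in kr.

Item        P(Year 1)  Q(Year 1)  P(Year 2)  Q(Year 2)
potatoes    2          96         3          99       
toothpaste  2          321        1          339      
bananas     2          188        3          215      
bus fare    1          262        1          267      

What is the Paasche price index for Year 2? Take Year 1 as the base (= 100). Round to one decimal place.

Paasche price index uses current-period quantities as weights.
ΣP(Year 2)·Q(Year 2) = 3×99 + 1×339 + 3×215 + 1×267 = 297 + 339 + 645 + 267 = 1548
ΣP(Year 1)·Q(Year 2) = 2×99 + 2×339 + 2×215 + 1×267 = 198 + 678 + 430 + 267 = 1573
Index = 1548 / 1573 × 100 = 98.4107

98.4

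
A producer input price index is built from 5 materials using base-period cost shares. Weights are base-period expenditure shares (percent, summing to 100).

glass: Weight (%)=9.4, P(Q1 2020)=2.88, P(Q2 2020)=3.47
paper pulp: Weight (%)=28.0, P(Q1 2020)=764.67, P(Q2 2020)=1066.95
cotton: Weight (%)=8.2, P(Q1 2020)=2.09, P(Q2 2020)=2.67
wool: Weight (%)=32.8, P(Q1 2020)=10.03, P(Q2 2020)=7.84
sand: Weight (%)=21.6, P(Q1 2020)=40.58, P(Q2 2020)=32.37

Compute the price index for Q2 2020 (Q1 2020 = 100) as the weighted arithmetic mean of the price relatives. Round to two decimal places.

103.74

glass: 9.4 × (3.47/2.88) = 9.4 × 1.204861 = 11.3257
paper pulp: 28.0 × (1066.95/764.67) = 28.0 × 1.395308 = 39.0686
cotton: 8.2 × (2.67/2.09) = 8.2 × 1.277512 = 10.4756
wool: 32.8 × (7.84/10.03) = 32.8 × 0.781655 = 25.6383
sand: 21.6 × (32.37/40.58) = 21.6 × 0.797684 = 17.2300
Index = Σ wᵢ·(p₁ᵢ/p₀ᵢ) = 11.3257 + 39.0686 + 10.4756 + 25.6383 + 17.2300 = 103.7382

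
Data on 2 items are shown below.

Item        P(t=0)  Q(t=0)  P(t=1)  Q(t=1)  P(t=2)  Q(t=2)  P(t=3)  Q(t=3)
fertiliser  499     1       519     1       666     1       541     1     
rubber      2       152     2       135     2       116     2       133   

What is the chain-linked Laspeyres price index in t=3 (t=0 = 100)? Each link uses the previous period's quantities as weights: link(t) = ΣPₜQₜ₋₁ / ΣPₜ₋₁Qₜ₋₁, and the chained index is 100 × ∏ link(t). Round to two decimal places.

Link t=0→t=1:
ΣP(t=1)Q(t=0) = 519×1 + 2×152 = 519 + 304 = 823
ΣP(t=0)Q(t=0) = 499×1 + 2×152 = 499 + 304 = 803
link = 823/803 = 1.024907
Link t=1→t=2:
ΣP(t=2)Q(t=1) = 666×1 + 2×135 = 666 + 270 = 936
ΣP(t=1)Q(t=1) = 519×1 + 2×135 = 519 + 270 = 789
link = 936/789 = 1.186312
Link t=2→t=3:
ΣP(t=3)Q(t=2) = 541×1 + 2×116 = 541 + 232 = 773
ΣP(t=2)Q(t=2) = 666×1 + 2×116 = 666 + 232 = 898
link = 773/898 = 0.860802
Chained index = 100 × 1.024907 × 1.186312 × 0.860802 = 104.6613

104.66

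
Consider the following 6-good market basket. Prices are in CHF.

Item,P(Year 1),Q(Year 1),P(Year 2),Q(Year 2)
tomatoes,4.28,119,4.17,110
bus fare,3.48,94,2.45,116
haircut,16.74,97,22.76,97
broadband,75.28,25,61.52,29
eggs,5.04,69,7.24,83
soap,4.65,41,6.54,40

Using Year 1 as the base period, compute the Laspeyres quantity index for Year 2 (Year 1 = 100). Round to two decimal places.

Laspeyres quantity index uses base-period prices as weights.
ΣP(Year 1)·Q(Year 2) = 4.28×110 + 3.48×116 + 16.74×97 + 75.28×29 + 5.04×83 + 4.65×40 = 470.8 + 403.68 + 1623.78 + 2183.12 + 418.32 + 186 = 5285.7
ΣP(Year 1)·Q(Year 1) = 4.28×119 + 3.48×94 + 16.74×97 + 75.28×25 + 5.04×69 + 4.65×41 = 509.32 + 327.12 + 1623.78 + 1882 + 347.76 + 190.65 = 4880.63
Index = 5285.7 / 4880.63 × 100 = 108.2995

108.30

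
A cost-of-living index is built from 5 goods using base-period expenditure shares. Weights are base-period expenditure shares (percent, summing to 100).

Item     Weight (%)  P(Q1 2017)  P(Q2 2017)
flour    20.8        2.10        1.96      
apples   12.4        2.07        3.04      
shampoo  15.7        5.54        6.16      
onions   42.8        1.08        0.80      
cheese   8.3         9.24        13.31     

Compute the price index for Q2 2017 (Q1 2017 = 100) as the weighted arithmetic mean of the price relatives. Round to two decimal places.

98.74

flour: 20.8 × (1.96/2.10) = 20.8 × 0.933333 = 19.4133
apples: 12.4 × (3.04/2.07) = 12.4 × 1.468599 = 18.2106
shampoo: 15.7 × (6.16/5.54) = 15.7 × 1.111913 = 17.4570
onions: 42.8 × (0.80/1.08) = 42.8 × 0.740741 = 31.7037
cheese: 8.3 × (13.31/9.24) = 8.3 × 1.440476 = 11.9560
Index = Σ wᵢ·(p₁ᵢ/p₀ᵢ) = 19.4133 + 18.2106 + 17.4570 + 31.7037 + 11.9560 = 98.7407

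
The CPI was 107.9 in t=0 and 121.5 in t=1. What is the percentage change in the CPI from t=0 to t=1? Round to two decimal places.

12.60%

Change = (121.5 − 107.9) / 107.9 × 100
       = 13.6 / 107.9 × 100 = 12.6043%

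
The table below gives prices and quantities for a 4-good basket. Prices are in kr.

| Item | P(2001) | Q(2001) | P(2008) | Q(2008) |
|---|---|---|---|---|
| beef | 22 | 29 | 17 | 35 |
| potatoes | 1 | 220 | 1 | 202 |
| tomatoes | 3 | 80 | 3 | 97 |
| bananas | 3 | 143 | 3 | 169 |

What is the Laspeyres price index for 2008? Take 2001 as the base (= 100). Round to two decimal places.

Laspeyres price index uses base-period quantities as weights.
ΣP(2008)·Q(2001) = 17×29 + 1×220 + 3×80 + 3×143 = 493 + 220 + 240 + 429 = 1382
ΣP(2001)·Q(2001) = 22×29 + 1×220 + 3×80 + 3×143 = 638 + 220 + 240 + 429 = 1527
Index = 1382 / 1527 × 100 = 90.5043

90.50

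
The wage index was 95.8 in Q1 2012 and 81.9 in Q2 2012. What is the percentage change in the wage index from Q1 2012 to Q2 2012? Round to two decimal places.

-14.51%

Change = (81.9 − 95.8) / 95.8 × 100
       = -13.9 / 95.8 × 100 = -14.5094%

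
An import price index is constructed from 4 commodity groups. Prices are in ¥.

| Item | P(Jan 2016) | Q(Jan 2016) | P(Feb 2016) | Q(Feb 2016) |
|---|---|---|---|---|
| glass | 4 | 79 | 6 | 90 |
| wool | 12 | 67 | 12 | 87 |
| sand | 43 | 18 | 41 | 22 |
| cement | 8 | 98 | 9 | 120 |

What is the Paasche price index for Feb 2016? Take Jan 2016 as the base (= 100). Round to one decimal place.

107.7

Paasche price index uses current-period quantities as weights.
ΣP(Feb 2016)·Q(Feb 2016) = 6×90 + 12×87 + 41×22 + 9×120 = 540 + 1044 + 902 + 1080 = 3566
ΣP(Jan 2016)·Q(Feb 2016) = 4×90 + 12×87 + 43×22 + 8×120 = 360 + 1044 + 946 + 960 = 3310
Index = 3566 / 3310 × 100 = 107.7341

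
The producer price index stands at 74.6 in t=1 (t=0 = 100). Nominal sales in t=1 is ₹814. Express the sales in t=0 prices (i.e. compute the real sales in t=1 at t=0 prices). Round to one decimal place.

1091.2

Real = Nominal ÷ (Index/100) = 814 ÷ (74.6/100)
     = 814 ÷ 0.746 = 1091.1528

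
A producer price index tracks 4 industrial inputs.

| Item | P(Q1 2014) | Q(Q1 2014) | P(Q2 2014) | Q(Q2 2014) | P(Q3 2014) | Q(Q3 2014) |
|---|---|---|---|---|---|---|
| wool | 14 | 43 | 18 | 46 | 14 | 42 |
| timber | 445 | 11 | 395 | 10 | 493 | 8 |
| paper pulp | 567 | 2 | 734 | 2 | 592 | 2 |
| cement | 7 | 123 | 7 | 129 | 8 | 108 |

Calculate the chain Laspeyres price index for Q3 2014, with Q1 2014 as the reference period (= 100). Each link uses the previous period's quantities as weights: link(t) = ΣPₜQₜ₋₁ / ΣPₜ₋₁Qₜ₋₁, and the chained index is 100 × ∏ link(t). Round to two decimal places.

Link Q1 2014→Q2 2014:
ΣP(Q2 2014)Q(Q1 2014) = 18×43 + 395×11 + 734×2 + 7×123 = 774 + 4345 + 1468 + 861 = 7448
ΣP(Q1 2014)Q(Q1 2014) = 14×43 + 445×11 + 567×2 + 7×123 = 602 + 4895 + 1134 + 861 = 7492
link = 7448/7492 = 0.994127
Link Q2 2014→Q3 2014:
ΣP(Q3 2014)Q(Q2 2014) = 14×46 + 493×10 + 592×2 + 8×129 = 644 + 4930 + 1184 + 1032 = 7790
ΣP(Q2 2014)Q(Q2 2014) = 18×46 + 395×10 + 734×2 + 7×129 = 828 + 3950 + 1468 + 903 = 7149
link = 7790/7149 = 1.089663
Chained index = 100 × 0.994127 × 1.089663 = 108.3263

108.33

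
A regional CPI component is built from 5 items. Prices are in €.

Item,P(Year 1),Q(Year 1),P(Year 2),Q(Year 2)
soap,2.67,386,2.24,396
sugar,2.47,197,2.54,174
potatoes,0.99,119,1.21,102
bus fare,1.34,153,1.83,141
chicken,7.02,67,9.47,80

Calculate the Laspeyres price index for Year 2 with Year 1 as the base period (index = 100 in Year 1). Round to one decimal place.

104.9

Laspeyres price index uses base-period quantities as weights.
ΣP(Year 2)·Q(Year 1) = 2.24×386 + 2.54×197 + 1.21×119 + 1.83×153 + 9.47×67 = 864.64 + 500.38 + 143.99 + 279.99 + 634.49 = 2423.49
ΣP(Year 1)·Q(Year 1) = 2.67×386 + 2.47×197 + 0.99×119 + 1.34×153 + 7.02×67 = 1030.62 + 486.59 + 117.81 + 205.02 + 470.34 = 2310.38
Index = 2423.49 / 2310.38 × 100 = 104.8957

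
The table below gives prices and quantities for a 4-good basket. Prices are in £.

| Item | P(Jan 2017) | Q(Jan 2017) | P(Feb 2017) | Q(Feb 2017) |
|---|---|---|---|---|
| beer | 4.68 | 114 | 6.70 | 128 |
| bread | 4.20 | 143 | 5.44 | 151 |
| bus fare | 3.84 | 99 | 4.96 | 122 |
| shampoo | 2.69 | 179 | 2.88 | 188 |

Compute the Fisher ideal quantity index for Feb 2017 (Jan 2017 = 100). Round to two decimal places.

Laspeyres component (base-period weights):
ΣP(Jan 2017)Q(Feb 2017) = 4.68×128 + 4.20×151 + 3.84×122 + 2.69×188 = 599.04 + 634.2 + 468.48 + 505.72 = 2207.44
ΣP(Jan 2017)Q(Jan 2017) = 4.68×114 + 4.20×143 + 3.84×99 + 2.69×179 = 533.52 + 600.6 + 380.16 + 481.51 = 1995.79
L = 2207.44 / 1995.79 × 100 = 110.6048
Paasche component (current-period weights):
ΣP(Feb 2017)Q(Feb 2017) = 6.70×128 + 5.44×151 + 4.96×122 + 2.88×188 = 857.6 + 821.44 + 605.12 + 541.44 = 2825.6
ΣP(Feb 2017)Q(Jan 2017) = 6.70×114 + 5.44×143 + 4.96×99 + 2.88×179 = 763.8 + 777.92 + 491.04 + 515.52 = 2548.28
P = 2825.6 / 2548.28 × 100 = 110.8826
Fisher = √(L × P) = √(110.6048 × 110.8826) = 110.7436

110.74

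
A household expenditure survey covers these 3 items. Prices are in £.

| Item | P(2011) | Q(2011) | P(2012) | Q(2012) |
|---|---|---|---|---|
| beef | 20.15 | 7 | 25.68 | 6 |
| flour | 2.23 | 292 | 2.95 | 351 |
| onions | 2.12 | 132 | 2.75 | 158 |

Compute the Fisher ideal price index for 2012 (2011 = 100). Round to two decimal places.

131.05

Laspeyres component (base-period weights):
ΣP(2012)Q(2011) = 25.68×7 + 2.95×292 + 2.75×132 = 179.76 + 861.4 + 363 = 1404.16
ΣP(2011)Q(2011) = 20.15×7 + 2.23×292 + 2.12×132 = 141.05 + 651.16 + 279.84 = 1072.05
L = 1404.16 / 1072.05 × 100 = 130.9790
Paasche component (current-period weights):
ΣP(2012)Q(2012) = 25.68×6 + 2.95×351 + 2.75×158 = 154.08 + 1035.45 + 434.5 = 1624.03
ΣP(2011)Q(2012) = 20.15×6 + 2.23×351 + 2.12×158 = 120.9 + 782.73 + 334.96 = 1238.59
P = 1624.03 / 1238.59 × 100 = 131.1193
Fisher = √(L × P) = √(130.9790 × 131.1193) = 131.0491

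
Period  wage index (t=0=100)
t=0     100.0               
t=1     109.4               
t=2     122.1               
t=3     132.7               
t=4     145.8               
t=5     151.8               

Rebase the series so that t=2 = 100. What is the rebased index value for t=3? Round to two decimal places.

Rebased(t=3) = 132.7 / 122.1 × 100 = 108.6814

108.68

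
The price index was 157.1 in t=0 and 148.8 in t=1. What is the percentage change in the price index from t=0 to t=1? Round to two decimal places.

-5.28%

Change = (148.8 − 157.1) / 157.1 × 100
       = -8.3 / 157.1 × 100 = -5.2833%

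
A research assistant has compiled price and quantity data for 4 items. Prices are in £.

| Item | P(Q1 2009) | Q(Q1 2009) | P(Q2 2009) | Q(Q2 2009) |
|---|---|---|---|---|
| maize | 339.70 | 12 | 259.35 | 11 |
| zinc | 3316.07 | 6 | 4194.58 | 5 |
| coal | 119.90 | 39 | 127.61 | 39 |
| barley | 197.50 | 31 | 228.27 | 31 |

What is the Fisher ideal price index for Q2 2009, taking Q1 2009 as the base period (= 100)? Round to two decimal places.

Laspeyres component (base-period weights):
ΣP(Q2 2009)Q(Q1 2009) = 259.35×12 + 4194.58×6 + 127.61×39 + 228.27×31 = 3112.2 + 25167.48 + 4976.79 + 7076.37 = 40332.84
ΣP(Q1 2009)Q(Q1 2009) = 339.70×12 + 3316.07×6 + 119.90×39 + 197.50×31 = 4076.4 + 19896.42 + 4676.1 + 6122.5 = 34771.42
L = 40332.84 / 34771.42 × 100 = 115.9942
Paasche component (current-period weights):
ΣP(Q2 2009)Q(Q2 2009) = 259.35×11 + 4194.58×5 + 127.61×39 + 228.27×31 = 2852.85 + 20972.9 + 4976.79 + 7076.37 = 35878.91
ΣP(Q1 2009)Q(Q2 2009) = 339.70×11 + 3316.07×5 + 119.90×39 + 197.50×31 = 3736.7 + 16580.35 + 4676.1 + 6122.5 = 31115.65
P = 35878.91 / 31115.65 × 100 = 115.3082
Fisher = √(L × P) = √(115.9942 × 115.3082) = 115.6507

115.65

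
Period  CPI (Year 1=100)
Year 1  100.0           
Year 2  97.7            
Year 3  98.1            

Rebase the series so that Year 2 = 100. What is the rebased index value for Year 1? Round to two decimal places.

Rebased(Year 1) = 100.0 / 97.7 × 100 = 102.3541

102.35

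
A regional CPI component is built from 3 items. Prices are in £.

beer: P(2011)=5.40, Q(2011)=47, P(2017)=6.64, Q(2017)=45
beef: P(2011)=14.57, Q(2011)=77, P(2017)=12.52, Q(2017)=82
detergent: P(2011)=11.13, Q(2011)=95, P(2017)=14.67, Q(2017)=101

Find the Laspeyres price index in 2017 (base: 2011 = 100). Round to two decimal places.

109.73

Laspeyres price index uses base-period quantities as weights.
ΣP(2017)·Q(2011) = 6.64×47 + 12.52×77 + 14.67×95 = 312.08 + 964.04 + 1393.65 = 2669.77
ΣP(2011)·Q(2011) = 5.40×47 + 14.57×77 + 11.13×95 = 253.8 + 1121.89 + 1057.35 = 2433.04
Index = 2669.77 / 2433.04 × 100 = 109.7298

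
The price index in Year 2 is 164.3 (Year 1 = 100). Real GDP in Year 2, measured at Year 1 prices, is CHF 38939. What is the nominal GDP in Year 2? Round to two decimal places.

Nominal = Real × (Index/100) = 38939 × (164.3/100)
        = 38939 × 1.643 = 63976.7770

63976.78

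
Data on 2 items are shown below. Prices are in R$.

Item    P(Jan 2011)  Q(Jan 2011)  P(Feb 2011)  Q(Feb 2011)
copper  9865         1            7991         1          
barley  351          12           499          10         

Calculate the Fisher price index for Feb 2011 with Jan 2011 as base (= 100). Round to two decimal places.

Laspeyres component (base-period weights):
ΣP(Feb 2011)Q(Jan 2011) = 7991×1 + 499×12 = 7991 + 5988 = 13979
ΣP(Jan 2011)Q(Jan 2011) = 9865×1 + 351×12 = 9865 + 4212 = 14077
L = 13979 / 14077 × 100 = 99.3038
Paasche component (current-period weights):
ΣP(Feb 2011)Q(Feb 2011) = 7991×1 + 499×10 = 7991 + 4990 = 12981
ΣP(Jan 2011)Q(Feb 2011) = 9865×1 + 351×10 = 9865 + 3510 = 13375
P = 12981 / 13375 × 100 = 97.0542
Fisher = √(L × P) = √(99.3038 × 97.0542) = 98.1726

98.17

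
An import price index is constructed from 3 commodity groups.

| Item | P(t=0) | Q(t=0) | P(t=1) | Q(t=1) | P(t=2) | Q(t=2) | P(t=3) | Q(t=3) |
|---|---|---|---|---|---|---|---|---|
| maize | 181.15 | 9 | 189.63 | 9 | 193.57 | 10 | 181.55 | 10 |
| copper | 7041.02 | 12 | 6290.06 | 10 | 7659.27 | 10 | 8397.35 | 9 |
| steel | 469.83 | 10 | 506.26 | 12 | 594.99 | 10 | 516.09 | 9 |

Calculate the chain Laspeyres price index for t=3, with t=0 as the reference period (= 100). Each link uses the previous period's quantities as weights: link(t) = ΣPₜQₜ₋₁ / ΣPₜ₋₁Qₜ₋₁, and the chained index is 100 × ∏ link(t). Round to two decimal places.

117.91

Link t=0→t=1:
ΣP(t=1)Q(t=0) = 189.63×9 + 6290.06×12 + 506.26×10 = 1706.67 + 75480.72 + 5062.6 = 82249.99
ΣP(t=0)Q(t=0) = 181.15×9 + 7041.02×12 + 469.83×10 = 1630.35 + 84492.24 + 4698.3 = 90820.89
link = 82249.99/90820.89 = 0.905629
Link t=1→t=2:
ΣP(t=2)Q(t=1) = 193.57×9 + 7659.27×10 + 594.99×12 = 1742.13 + 76592.7 + 7139.88 = 85474.71
ΣP(t=1)Q(t=1) = 189.63×9 + 6290.06×10 + 506.26×12 = 1706.67 + 62900.6 + 6075.12 = 70682.39
link = 85474.71/70682.39 = 1.209279
Link t=2→t=3:
ΣP(t=3)Q(t=2) = 181.55×10 + 8397.35×10 + 516.09×10 = 1815.5 + 83973.5 + 5160.9 = 90949.9
ΣP(t=2)Q(t=2) = 193.57×10 + 7659.27×10 + 594.99×10 = 1935.7 + 76592.7 + 5949.9 = 84478.3
link = 90949.9/84478.3 = 1.076607
Chained index = 100 × 0.905629 × 1.209279 × 1.076607 = 117.9054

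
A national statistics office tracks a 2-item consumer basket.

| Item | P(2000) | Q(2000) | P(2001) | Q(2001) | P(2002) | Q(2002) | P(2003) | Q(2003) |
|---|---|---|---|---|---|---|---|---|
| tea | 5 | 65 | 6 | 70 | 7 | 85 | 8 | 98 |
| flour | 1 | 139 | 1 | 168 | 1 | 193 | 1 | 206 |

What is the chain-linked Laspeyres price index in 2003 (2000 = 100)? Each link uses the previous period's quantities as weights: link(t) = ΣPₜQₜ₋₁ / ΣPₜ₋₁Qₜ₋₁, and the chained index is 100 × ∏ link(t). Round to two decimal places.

Link 2000→2001:
ΣP(2001)Q(2000) = 6×65 + 1×139 = 390 + 139 = 529
ΣP(2000)Q(2000) = 5×65 + 1×139 = 325 + 139 = 464
link = 529/464 = 1.140086
Link 2001→2002:
ΣP(2002)Q(2001) = 7×70 + 1×168 = 490 + 168 = 658
ΣP(2001)Q(2001) = 6×70 + 1×168 = 420 + 168 = 588
link = 658/588 = 1.119048
Link 2002→2003:
ΣP(2003)Q(2002) = 8×85 + 1×193 = 680 + 193 = 873
ΣP(2002)Q(2002) = 7×85 + 1×193 = 595 + 193 = 788
link = 873/788 = 1.107868
Chained index = 100 × 1.140086 × 1.119048 × 1.107868 = 141.3430

141.34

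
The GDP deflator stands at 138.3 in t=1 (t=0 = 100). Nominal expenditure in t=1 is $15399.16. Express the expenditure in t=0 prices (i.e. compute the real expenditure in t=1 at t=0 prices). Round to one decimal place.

Real = Nominal ÷ (Index/100) = 15399.16 ÷ (138.3/100)
     = 15399.16 ÷ 1.383 = 11134.6059

11134.6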